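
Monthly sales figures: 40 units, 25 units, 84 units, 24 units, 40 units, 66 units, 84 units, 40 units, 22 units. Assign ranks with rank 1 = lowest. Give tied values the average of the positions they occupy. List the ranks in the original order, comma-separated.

Sorted (ascending): 22, 24, 25, 40, 40, 40, 66, 84, 84
The 3 values of 40 occupy positions 4–6 → average rank 5.
The 2 values of 84 occupy positions 8–9 → average rank (8+9)/2 = 8.5.

5, 3, 8.5, 2, 5, 7, 8.5, 5, 1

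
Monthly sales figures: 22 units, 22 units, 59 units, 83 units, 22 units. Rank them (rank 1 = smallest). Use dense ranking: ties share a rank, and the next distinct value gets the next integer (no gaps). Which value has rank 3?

83

Sorted (ascending): 22, 22, 22, 59, 83
The 3 values of 22 share dense rank 1.
Remaining distinct values take the next consecutive integers.
Rank 3 → value 83.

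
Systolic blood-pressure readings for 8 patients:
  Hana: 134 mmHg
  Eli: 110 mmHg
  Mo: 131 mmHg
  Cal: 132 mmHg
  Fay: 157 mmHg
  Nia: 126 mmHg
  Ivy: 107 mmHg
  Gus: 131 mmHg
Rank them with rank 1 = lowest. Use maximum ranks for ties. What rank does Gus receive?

Sorted (ascending): 107, 110, 126, 131, 131, 132, 134, 157
The 2 values of 131 occupy positions 4–5 → each gets rank 5.
Gus has value 131 mmHg → rank 5.

5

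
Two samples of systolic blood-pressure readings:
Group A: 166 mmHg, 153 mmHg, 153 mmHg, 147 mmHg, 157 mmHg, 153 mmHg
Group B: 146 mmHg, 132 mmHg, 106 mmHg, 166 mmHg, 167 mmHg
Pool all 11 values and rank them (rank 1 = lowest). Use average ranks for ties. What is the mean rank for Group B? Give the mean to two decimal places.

5.30

Sorted (ascending): 106, 132, 146, 147, 153, 153, 153, 157, 166, 166, 167
The 3 values of 153 occupy positions 5–7 → average rank 6.
The 2 values of 166 occupy positions 9–10 → average rank (9+10)/2 = 9.5.
Group B values → pooled ranks: 146→3, 132→2, 106→1, 166→9.5, 167→11
Mean rank = (3 + 2 + 1 + 9.5 + 11) / 5 = 5.30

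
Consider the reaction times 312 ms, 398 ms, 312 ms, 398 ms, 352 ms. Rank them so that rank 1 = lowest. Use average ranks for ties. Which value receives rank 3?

352

Sorted (ascending): 312, 312, 352, 398, 398
The 2 values of 312 occupy positions 1–2 → average rank (1+2)/2 = 1.5.
The 2 values of 398 occupy positions 4–5 → average rank (4+5)/2 = 4.5.
Rank 3 → value 352.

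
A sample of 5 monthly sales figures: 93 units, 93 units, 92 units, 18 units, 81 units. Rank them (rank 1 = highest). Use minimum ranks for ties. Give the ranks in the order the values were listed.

Sorted (descending): 93, 93, 92, 81, 18
The 2 values of 93 occupy positions 1–2 → each gets rank 1.

1, 1, 3, 5, 4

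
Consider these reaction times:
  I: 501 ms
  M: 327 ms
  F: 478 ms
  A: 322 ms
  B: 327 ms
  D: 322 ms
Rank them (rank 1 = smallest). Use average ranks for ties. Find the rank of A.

1.5

Sorted (ascending): 322, 322, 327, 327, 478, 501
The 2 values of 322 occupy positions 1–2 → average rank (1+2)/2 = 1.5.
The 2 values of 327 occupy positions 3–4 → average rank (3+4)/2 = 3.5.
A has value 322 ms → rank 1.5.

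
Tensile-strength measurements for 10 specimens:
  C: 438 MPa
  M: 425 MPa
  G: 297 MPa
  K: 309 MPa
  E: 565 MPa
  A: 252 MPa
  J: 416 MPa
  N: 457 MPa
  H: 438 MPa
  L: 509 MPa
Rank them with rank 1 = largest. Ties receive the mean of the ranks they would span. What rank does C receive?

4.5

Sorted (descending): 565, 509, 457, 438, 438, 425, 416, 309, 297, 252
The 2 values of 438 occupy positions 4–5 → average rank (4+5)/2 = 4.5.
C has value 438 MPa → rank 4.5.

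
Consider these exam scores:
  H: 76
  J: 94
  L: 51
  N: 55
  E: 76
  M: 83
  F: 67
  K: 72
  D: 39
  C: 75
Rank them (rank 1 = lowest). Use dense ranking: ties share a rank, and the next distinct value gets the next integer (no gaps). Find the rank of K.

Sorted (ascending): 39, 51, 55, 67, 72, 75, 76, 76, 83, 94
The 2 values of 76 share dense rank 7.
Remaining distinct values take the next consecutive integers.
K has value 72 → rank 5.

5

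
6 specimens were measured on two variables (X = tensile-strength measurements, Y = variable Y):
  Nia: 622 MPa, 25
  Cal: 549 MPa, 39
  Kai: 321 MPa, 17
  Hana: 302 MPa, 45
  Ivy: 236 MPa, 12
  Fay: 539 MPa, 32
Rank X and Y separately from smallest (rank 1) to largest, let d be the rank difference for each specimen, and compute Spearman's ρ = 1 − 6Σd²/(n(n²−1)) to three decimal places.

Ranks of variable 1: 6, 5, 3, 2, 1, 4
Ranks of variable 2: 3, 5, 2, 6, 1, 4
d = r₁ − r₂: 3, 0, 1, -4, 0, 0
d²: 9, 0, 1, 16, 0, 0; Σd² = 26
ρ = 1 − 6·26/(6·35) = 1 − 156/210 = 0.257

0.257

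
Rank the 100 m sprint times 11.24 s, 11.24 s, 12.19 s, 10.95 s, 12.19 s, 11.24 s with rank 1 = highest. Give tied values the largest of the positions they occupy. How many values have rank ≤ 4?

Sorted (descending): 12.19, 12.19, 11.24, 11.24, 11.24, 10.95
The 2 values of 12.19 occupy positions 1–2 → each gets rank 2.
The 3 values of 11.24 occupy positions 3–5 → each gets rank 5.
Ranks ≤ 4: {2, 2} → 2 values.

2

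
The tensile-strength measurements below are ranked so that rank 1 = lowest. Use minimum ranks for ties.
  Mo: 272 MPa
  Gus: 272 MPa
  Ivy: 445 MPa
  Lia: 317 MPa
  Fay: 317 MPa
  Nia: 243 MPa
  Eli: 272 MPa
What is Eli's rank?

Sorted (ascending): 243, 272, 272, 272, 317, 317, 445
The 3 values of 272 occupy positions 2–4 → each gets rank 2.
The 2 values of 317 occupy positions 5–6 → each gets rank 5.
Eli has value 272 MPa → rank 2.

2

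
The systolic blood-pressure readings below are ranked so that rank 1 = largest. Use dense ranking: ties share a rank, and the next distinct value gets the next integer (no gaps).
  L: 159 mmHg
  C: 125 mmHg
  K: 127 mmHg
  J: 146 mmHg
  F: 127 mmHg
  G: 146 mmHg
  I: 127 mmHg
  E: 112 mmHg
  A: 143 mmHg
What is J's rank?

2

Sorted (descending): 159, 146, 146, 143, 127, 127, 127, 125, 112
The 2 values of 146 share dense rank 2.
The 3 values of 127 share dense rank 4.
Remaining distinct values take the next consecutive integers.
J has value 146 mmHg → rank 2.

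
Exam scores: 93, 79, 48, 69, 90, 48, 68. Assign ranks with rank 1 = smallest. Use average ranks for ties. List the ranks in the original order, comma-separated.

Sorted (ascending): 48, 48, 68, 69, 79, 90, 93
The 2 values of 48 occupy positions 1–2 → average rank (1+2)/2 = 1.5.

7, 5, 1.5, 4, 6, 1.5, 3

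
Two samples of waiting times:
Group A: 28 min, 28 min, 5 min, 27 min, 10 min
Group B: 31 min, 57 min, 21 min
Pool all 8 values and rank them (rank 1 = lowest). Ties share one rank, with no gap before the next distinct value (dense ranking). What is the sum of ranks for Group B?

Sorted (ascending): 5, 10, 21, 27, 28, 28, 31, 57
The 2 values of 28 share dense rank 5.
Remaining distinct values take the next consecutive integers.
Group B values → pooled ranks: 31→6, 57→7, 21→3
Rank sum = 6 + 7 + 3 = 16

16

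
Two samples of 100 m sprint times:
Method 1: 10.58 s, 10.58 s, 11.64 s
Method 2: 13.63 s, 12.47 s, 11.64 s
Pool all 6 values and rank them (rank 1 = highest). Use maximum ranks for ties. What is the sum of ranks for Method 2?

7

Sorted (descending): 13.63, 12.47, 11.64, 11.64, 10.58, 10.58
The 2 values of 11.64 occupy positions 3–4 → each gets rank 4.
The 2 values of 10.58 occupy positions 5–6 → each gets rank 6.
Method 2 values → pooled ranks: 13.63→1, 12.47→2, 11.64→4
Rank sum = 1 + 2 + 4 = 7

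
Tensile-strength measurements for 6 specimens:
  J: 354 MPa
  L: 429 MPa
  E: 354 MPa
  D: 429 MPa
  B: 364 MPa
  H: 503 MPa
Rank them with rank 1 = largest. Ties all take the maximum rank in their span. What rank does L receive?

3

Sorted (descending): 503, 429, 429, 364, 354, 354
The 2 values of 429 occupy positions 2–3 → each gets rank 3.
The 2 values of 354 occupy positions 5–6 → each gets rank 6.
L has value 429 MPa → rank 3.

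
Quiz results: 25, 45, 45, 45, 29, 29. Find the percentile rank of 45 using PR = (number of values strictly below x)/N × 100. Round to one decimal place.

50.0

N = 6.
Strictly below 45: 3. Equal to 45: 3.
PR = 3/6 × 100 = 50.0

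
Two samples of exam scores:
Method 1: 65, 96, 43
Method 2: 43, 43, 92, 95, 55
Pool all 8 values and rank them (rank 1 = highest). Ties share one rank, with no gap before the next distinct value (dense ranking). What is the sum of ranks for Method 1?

Sorted (descending): 96, 95, 92, 65, 55, 43, 43, 43
The 3 values of 43 share dense rank 6.
Remaining distinct values take the next consecutive integers.
Method 1 values → pooled ranks: 65→4, 96→1, 43→6
Rank sum = 4 + 1 + 6 = 11

11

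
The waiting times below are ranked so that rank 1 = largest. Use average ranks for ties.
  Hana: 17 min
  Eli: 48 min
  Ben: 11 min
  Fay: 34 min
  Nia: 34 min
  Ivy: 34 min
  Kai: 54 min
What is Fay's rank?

4

Sorted (descending): 54, 48, 34, 34, 34, 17, 11
The 3 values of 34 occupy positions 3–5 → average rank 4.
Fay has value 34 min → rank 4.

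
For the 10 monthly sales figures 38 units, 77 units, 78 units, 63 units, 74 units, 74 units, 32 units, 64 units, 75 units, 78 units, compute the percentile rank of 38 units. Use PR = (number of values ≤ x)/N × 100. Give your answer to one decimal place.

N = 10.
Strictly below 38: 1. Equal to 38: 1.
PR = 2/10 × 100 = 20.0

20.0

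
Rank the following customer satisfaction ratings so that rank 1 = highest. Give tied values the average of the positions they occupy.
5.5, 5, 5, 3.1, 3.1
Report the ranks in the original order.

1, 2.5, 2.5, 4.5, 4.5

Sorted (descending): 5.5, 5, 5, 3.1, 3.1
The 2 values of 5 occupy positions 2–3 → average rank (2+3)/2 = 2.5.
The 2 values of 3.1 occupy positions 4–5 → average rank (4+5)/2 = 4.5.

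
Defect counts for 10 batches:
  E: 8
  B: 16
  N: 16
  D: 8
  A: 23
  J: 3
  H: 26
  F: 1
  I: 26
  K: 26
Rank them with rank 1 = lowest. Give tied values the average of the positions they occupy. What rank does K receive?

Sorted (ascending): 1, 3, 8, 8, 16, 16, 23, 26, 26, 26
The 2 values of 8 occupy positions 3–4 → average rank (3+4)/2 = 3.5.
The 2 values of 16 occupy positions 5–6 → average rank (5+6)/2 = 5.5.
The 3 values of 26 occupy positions 8–10 → average rank 9.
K has value 26 → rank 9.

9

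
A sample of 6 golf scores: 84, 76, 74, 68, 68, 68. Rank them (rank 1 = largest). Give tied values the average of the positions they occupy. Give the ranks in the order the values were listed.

1, 2, 3, 5, 5, 5

Sorted (descending): 84, 76, 74, 68, 68, 68
The 3 values of 68 occupy positions 4–6 → average rank 5.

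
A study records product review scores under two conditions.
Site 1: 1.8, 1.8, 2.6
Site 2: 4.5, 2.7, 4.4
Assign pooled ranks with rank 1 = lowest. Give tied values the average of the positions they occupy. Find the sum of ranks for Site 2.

Sorted (ascending): 1.8, 1.8, 2.6, 2.7, 4.4, 4.5
The 2 values of 1.8 occupy positions 1–2 → average rank (1+2)/2 = 1.5.
Site 2 values → pooled ranks: 4.5→6, 2.7→4, 4.4→5
Rank sum = 6 + 4 + 5 = 15

15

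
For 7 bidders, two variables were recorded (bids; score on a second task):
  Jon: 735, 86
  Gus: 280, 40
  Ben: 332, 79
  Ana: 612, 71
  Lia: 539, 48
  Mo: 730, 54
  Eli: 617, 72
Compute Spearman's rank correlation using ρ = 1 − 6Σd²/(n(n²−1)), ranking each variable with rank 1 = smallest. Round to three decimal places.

Ranks of variable 1: 7, 1, 2, 4, 3, 6, 5
Ranks of variable 2: 7, 1, 6, 4, 2, 3, 5
d = r₁ − r₂: 0, 0, -4, 0, 1, 3, 0
d²: 0, 0, 16, 0, 1, 9, 0; Σd² = 26
ρ = 1 − 6·26/(7·48) = 1 − 156/336 = 0.536

0.536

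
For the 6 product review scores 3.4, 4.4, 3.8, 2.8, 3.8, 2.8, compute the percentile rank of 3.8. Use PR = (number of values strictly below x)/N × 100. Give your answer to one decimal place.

N = 6.
Strictly below 3.8: 3. Equal to 3.8: 2.
PR = 3/6 × 100 = 50.0

50.0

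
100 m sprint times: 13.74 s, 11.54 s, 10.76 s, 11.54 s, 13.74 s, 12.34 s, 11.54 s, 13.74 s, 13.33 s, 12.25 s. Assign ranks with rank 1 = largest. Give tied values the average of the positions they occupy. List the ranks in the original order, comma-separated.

Sorted (descending): 13.74, 13.74, 13.74, 13.33, 12.34, 12.25, 11.54, 11.54, 11.54, 10.76
The 3 values of 13.74 occupy positions 1–3 → average rank 2.
The 3 values of 11.54 occupy positions 7–9 → average rank 8.

2, 8, 10, 8, 2, 5, 8, 2, 4, 6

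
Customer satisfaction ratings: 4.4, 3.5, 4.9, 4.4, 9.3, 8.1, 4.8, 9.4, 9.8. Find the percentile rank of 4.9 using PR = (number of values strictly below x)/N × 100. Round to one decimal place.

44.4

N = 9.
Strictly below 4.9: 4. Equal to 4.9: 1.
PR = 4/9 × 100 = 44.4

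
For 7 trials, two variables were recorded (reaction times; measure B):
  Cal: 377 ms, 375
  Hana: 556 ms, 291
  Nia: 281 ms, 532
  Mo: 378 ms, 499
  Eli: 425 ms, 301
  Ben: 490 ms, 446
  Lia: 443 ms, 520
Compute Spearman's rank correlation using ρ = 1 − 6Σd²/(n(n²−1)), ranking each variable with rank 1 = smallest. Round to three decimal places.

-0.536

Ranks of variable 1: 2, 7, 1, 3, 4, 6, 5
Ranks of variable 2: 3, 1, 7, 5, 2, 4, 6
d = r₁ − r₂: -1, 6, -6, -2, 2, 2, -1
d²: 1, 36, 36, 4, 4, 4, 1; Σd² = 86
ρ = 1 − 6·86/(7·48) = 1 − 516/336 = -0.536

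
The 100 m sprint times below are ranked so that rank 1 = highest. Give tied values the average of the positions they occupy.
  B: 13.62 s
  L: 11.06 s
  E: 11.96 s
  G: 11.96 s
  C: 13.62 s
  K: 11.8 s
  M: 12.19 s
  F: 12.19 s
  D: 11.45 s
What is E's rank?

5.5

Sorted (descending): 13.62, 13.62, 12.19, 12.19, 11.96, 11.96, 11.8, 11.45, 11.06
The 2 values of 13.62 occupy positions 1–2 → average rank (1+2)/2 = 1.5.
The 2 values of 12.19 occupy positions 3–4 → average rank (3+4)/2 = 3.5.
The 2 values of 11.96 occupy positions 5–6 → average rank (5+6)/2 = 5.5.
E has value 11.96 s → rank 5.5.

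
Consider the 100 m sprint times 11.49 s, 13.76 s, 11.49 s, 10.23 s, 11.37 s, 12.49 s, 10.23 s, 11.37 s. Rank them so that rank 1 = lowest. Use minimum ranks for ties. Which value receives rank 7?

12.49

Sorted (ascending): 10.23, 10.23, 11.37, 11.37, 11.49, 11.49, 12.49, 13.76
The 2 values of 10.23 occupy positions 1–2 → each gets rank 1.
The 2 values of 11.37 occupy positions 3–4 → each gets rank 3.
The 2 values of 11.49 occupy positions 5–6 → each gets rank 5.
Rank 7 → value 12.49.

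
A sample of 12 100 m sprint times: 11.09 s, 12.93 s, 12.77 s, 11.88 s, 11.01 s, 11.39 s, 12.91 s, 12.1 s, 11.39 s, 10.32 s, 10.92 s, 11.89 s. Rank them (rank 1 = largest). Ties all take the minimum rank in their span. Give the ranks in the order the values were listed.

Sorted (descending): 12.93, 12.91, 12.77, 12.1, 11.89, 11.88, 11.39, 11.39, 11.09, 11.01, 10.92, 10.32
The 2 values of 11.39 occupy positions 7–8 → each gets rank 7.

9, 1, 3, 6, 10, 7, 2, 4, 7, 12, 11, 5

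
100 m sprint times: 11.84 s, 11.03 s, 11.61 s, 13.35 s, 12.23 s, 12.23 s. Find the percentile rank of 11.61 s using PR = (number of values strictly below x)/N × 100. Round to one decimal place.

N = 6.
Strictly below 11.61: 1. Equal to 11.61: 1.
PR = 1/6 × 100 = 16.7

16.7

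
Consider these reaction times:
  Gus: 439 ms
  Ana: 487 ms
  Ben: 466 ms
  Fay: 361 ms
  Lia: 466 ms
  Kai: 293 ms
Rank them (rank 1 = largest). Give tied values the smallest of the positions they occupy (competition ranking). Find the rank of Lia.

2

Sorted (descending): 487, 466, 466, 439, 361, 293
The 2 values of 466 occupy positions 2–3 → each gets rank 2.
Lia has value 466 ms → rank 2.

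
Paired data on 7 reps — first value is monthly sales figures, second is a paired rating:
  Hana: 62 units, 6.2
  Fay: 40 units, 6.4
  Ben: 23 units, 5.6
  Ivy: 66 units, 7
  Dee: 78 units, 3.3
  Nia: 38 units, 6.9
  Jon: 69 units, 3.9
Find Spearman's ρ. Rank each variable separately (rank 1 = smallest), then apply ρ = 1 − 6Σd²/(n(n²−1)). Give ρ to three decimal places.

Ranks of variable 1: 4, 3, 1, 5, 7, 2, 6
Ranks of variable 2: 4, 5, 3, 7, 1, 6, 2
d = r₁ − r₂: 0, -2, -2, -2, 6, -4, 4
d²: 0, 4, 4, 4, 36, 16, 16; Σd² = 80
ρ = 1 − 6·80/(7·48) = 1 − 480/336 = -0.429

-0.429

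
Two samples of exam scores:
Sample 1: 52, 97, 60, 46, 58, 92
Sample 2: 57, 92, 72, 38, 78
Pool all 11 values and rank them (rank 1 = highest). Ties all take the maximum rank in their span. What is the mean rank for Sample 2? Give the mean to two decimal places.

6.20

Sorted (descending): 97, 92, 92, 78, 72, 60, 58, 57, 52, 46, 38
The 2 values of 92 occupy positions 2–3 → each gets rank 3.
Sample 2 values → pooled ranks: 57→8, 92→3, 72→5, 38→11, 78→4
Mean rank = (8 + 3 + 5 + 11 + 4) / 5 = 6.20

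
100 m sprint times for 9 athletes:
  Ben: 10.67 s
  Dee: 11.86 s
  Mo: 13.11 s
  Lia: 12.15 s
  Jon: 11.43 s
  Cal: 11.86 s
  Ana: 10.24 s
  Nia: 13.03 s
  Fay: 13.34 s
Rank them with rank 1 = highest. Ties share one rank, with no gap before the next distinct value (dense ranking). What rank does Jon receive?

6

Sorted (descending): 13.34, 13.11, 13.03, 12.15, 11.86, 11.86, 11.43, 10.67, 10.24
The 2 values of 11.86 share dense rank 5.
Remaining distinct values take the next consecutive integers.
Jon has value 11.43 s → rank 6.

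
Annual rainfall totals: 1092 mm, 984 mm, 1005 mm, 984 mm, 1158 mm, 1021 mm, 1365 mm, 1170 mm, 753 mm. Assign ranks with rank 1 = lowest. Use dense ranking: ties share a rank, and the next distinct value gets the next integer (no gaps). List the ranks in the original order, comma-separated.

Sorted (ascending): 753, 984, 984, 1005, 1021, 1092, 1158, 1170, 1365
The 2 values of 984 share dense rank 2.
Remaining distinct values take the next consecutive integers.

5, 2, 3, 2, 6, 4, 8, 7, 1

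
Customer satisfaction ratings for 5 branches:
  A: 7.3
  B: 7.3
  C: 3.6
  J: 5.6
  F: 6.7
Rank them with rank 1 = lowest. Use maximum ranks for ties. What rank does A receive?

5

Sorted (ascending): 3.6, 5.6, 6.7, 7.3, 7.3
The 2 values of 7.3 occupy positions 4–5 → each gets rank 5.
A has value 7.3 → rank 5.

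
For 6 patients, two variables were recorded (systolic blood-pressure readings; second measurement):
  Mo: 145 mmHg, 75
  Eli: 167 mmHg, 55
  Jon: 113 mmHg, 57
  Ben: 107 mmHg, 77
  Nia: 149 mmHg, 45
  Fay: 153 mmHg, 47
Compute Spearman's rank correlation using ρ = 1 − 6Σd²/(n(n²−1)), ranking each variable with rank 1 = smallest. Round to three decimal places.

Ranks of variable 1: 3, 6, 2, 1, 4, 5
Ranks of variable 2: 5, 3, 4, 6, 1, 2
d = r₁ − r₂: -2, 3, -2, -5, 3, 3
d²: 4, 9, 4, 25, 9, 9; Σd² = 60
ρ = 1 − 6·60/(6·35) = 1 − 360/210 = -0.714

-0.714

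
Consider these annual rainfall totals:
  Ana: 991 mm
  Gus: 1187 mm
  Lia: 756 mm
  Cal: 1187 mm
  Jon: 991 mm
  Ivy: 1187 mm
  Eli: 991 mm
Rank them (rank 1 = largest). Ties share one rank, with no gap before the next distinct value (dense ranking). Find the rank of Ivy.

1

Sorted (descending): 1187, 1187, 1187, 991, 991, 991, 756
The 3 values of 1187 share dense rank 1.
The 3 values of 991 share dense rank 2.
Remaining distinct values take the next consecutive integers.
Ivy has value 1187 mm → rank 1.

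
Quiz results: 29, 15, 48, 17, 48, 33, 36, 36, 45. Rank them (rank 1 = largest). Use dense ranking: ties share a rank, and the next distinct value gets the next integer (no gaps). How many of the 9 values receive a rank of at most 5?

7

Sorted (descending): 48, 48, 45, 36, 36, 33, 29, 17, 15
The 2 values of 48 share dense rank 1.
The 2 values of 36 share dense rank 3.
Remaining distinct values take the next consecutive integers.
Ranks ≤ 5: {1, 1, 2, 3, 3, 4, 5} → 7 values.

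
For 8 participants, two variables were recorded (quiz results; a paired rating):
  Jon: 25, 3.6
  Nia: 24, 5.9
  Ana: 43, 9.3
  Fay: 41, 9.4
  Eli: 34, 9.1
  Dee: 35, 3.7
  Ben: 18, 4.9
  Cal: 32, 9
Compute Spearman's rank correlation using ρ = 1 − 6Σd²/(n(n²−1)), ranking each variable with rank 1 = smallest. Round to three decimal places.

0.619

Ranks of variable 1: 3, 2, 8, 7, 5, 6, 1, 4
Ranks of variable 2: 1, 4, 7, 8, 6, 2, 3, 5
d = r₁ − r₂: 2, -2, 1, -1, -1, 4, -2, -1
d²: 4, 4, 1, 1, 1, 16, 4, 1; Σd² = 32
ρ = 1 − 6·32/(8·63) = 1 − 192/504 = 0.619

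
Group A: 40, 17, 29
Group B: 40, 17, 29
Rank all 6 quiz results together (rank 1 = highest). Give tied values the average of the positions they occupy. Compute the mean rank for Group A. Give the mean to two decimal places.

3.50

Sorted (descending): 40, 40, 29, 29, 17, 17
The 2 values of 40 occupy positions 1–2 → average rank (1+2)/2 = 1.5.
The 2 values of 29 occupy positions 3–4 → average rank (3+4)/2 = 3.5.
The 2 values of 17 occupy positions 5–6 → average rank (5+6)/2 = 5.5.
Group A values → pooled ranks: 40→1.5, 17→5.5, 29→3.5
Mean rank = (1.5 + 5.5 + 3.5) / 3 = 3.50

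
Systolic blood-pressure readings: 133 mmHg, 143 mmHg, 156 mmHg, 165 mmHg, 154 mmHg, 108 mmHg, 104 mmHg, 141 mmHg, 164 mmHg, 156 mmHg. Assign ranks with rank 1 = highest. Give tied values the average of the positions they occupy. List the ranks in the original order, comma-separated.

Sorted (descending): 165, 164, 156, 156, 154, 143, 141, 133, 108, 104
The 2 values of 156 occupy positions 3–4 → average rank (3+4)/2 = 3.5.

8, 6, 3.5, 1, 5, 9, 10, 7, 2, 3.5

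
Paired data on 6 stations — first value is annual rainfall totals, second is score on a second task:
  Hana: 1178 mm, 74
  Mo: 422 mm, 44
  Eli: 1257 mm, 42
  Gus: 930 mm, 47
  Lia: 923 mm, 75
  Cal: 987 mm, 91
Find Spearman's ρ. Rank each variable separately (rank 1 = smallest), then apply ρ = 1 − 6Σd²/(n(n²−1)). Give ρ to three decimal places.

Ranks of variable 1: 5, 1, 6, 3, 2, 4
Ranks of variable 2: 4, 2, 1, 3, 5, 6
d = r₁ − r₂: 1, -1, 5, 0, -3, -2
d²: 1, 1, 25, 0, 9, 4; Σd² = 40
ρ = 1 − 6·40/(6·35) = 1 − 240/210 = -0.143

-0.143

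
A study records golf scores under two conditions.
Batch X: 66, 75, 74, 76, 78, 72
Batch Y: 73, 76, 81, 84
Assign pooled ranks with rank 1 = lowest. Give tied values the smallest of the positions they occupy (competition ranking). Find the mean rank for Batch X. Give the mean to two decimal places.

4.33

Sorted (ascending): 66, 72, 73, 74, 75, 76, 76, 78, 81, 84
The 2 values of 76 occupy positions 6–7 → each gets rank 6.
Batch X values → pooled ranks: 66→1, 75→5, 74→4, 76→6, 78→8, 72→2
Mean rank = (1 + 5 + 4 + 6 + 8 + 2) / 6 = 4.33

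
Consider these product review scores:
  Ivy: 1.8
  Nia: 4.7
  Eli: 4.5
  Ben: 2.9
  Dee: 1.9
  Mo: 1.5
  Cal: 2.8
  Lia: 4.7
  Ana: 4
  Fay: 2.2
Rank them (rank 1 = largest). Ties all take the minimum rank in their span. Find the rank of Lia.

Sorted (descending): 4.7, 4.7, 4.5, 4, 2.9, 2.8, 2.2, 1.9, 1.8, 1.5
The 2 values of 4.7 occupy positions 1–2 → each gets rank 1.
Lia has value 4.7 → rank 1.

1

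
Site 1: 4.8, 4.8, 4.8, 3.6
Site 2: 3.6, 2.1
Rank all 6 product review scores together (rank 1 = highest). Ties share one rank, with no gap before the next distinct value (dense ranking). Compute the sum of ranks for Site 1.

Sorted (descending): 4.8, 4.8, 4.8, 3.6, 3.6, 2.1
The 3 values of 4.8 share dense rank 1.
The 2 values of 3.6 share dense rank 2.
Remaining distinct values take the next consecutive integers.
Site 1 values → pooled ranks: 4.8→1, 4.8→1, 4.8→1, 3.6→2
Rank sum = 1 + 1 + 1 + 2 = 5

5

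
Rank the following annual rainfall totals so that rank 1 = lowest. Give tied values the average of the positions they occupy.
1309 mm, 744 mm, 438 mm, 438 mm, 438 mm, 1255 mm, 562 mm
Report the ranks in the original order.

Sorted (ascending): 438, 438, 438, 562, 744, 1255, 1309
The 3 values of 438 occupy positions 1–3 → average rank 2.

7, 5, 2, 2, 2, 6, 4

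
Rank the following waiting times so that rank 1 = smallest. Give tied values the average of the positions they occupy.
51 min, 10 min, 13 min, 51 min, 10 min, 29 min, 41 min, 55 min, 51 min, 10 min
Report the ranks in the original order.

8, 2, 4, 8, 2, 5, 6, 10, 8, 2

Sorted (ascending): 10, 10, 10, 13, 29, 41, 51, 51, 51, 55
The 3 values of 10 occupy positions 1–3 → average rank 2.
The 3 values of 51 occupy positions 7–9 → average rank 8.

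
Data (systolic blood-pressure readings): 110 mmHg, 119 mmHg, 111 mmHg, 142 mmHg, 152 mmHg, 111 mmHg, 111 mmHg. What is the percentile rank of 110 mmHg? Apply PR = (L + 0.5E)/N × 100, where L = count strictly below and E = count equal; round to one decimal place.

N = 7.
Strictly below 110: 0. Equal to 110: 1.
PR = (0 + 0.5·1)/7 × 100 = 7.1

7.1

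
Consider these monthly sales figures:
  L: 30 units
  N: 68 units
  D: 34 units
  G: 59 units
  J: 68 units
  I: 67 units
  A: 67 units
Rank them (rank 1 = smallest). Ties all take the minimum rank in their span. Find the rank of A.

4

Sorted (ascending): 30, 34, 59, 67, 67, 68, 68
The 2 values of 67 occupy positions 4–5 → each gets rank 4.
The 2 values of 68 occupy positions 6–7 → each gets rank 6.
A has value 67 units → rank 4.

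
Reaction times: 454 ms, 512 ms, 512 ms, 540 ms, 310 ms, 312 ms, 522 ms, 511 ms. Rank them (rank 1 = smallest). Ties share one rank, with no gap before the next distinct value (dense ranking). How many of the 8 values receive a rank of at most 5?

6

Sorted (ascending): 310, 312, 454, 511, 512, 512, 522, 540
The 2 values of 512 share dense rank 5.
Remaining distinct values take the next consecutive integers.
Ranks ≤ 5: {1, 2, 3, 4, 5, 5} → 6 values.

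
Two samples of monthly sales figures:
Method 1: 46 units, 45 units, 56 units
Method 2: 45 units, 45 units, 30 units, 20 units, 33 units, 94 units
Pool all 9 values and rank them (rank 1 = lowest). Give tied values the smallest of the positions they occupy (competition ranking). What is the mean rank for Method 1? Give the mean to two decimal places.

6.33

Sorted (ascending): 20, 30, 33, 45, 45, 45, 46, 56, 94
The 3 values of 45 occupy positions 4–6 → each gets rank 4.
Method 1 values → pooled ranks: 46→7, 45→4, 56→8
Mean rank = (7 + 4 + 8) / 3 = 6.33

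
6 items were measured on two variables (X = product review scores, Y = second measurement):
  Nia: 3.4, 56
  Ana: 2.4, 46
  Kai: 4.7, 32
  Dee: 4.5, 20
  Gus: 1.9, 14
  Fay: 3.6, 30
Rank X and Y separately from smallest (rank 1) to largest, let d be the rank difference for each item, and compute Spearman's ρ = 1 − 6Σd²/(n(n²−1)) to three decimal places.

Ranks of variable 1: 3, 2, 6, 5, 1, 4
Ranks of variable 2: 6, 5, 4, 2, 1, 3
d = r₁ − r₂: -3, -3, 2, 3, 0, 1
d²: 9, 9, 4, 9, 0, 1; Σd² = 32
ρ = 1 − 6·32/(6·35) = 1 − 192/210 = 0.086

0.086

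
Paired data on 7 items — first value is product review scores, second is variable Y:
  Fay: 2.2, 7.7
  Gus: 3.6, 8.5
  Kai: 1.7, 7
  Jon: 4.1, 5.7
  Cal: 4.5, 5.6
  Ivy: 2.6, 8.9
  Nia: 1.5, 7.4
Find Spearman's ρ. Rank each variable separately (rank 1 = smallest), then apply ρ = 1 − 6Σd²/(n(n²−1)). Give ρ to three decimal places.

-0.357

Ranks of variable 1: 3, 5, 2, 6, 7, 4, 1
Ranks of variable 2: 5, 6, 3, 2, 1, 7, 4
d = r₁ − r₂: -2, -1, -1, 4, 6, -3, -3
d²: 4, 1, 1, 16, 36, 9, 9; Σd² = 76
ρ = 1 − 6·76/(7·48) = 1 − 456/336 = -0.357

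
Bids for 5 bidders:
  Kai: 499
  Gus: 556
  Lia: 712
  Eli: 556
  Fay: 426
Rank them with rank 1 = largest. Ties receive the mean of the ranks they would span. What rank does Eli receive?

2.5

Sorted (descending): 712, 556, 556, 499, 426
The 2 values of 556 occupy positions 2–3 → average rank (2+3)/2 = 2.5.
Eli has value 556 → rank 2.5.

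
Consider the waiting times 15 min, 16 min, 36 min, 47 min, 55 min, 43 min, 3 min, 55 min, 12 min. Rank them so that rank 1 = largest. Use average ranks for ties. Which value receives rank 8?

12

Sorted (descending): 55, 55, 47, 43, 36, 16, 15, 12, 3
The 2 values of 55 occupy positions 1–2 → average rank (1+2)/2 = 1.5.
Rank 8 → value 12.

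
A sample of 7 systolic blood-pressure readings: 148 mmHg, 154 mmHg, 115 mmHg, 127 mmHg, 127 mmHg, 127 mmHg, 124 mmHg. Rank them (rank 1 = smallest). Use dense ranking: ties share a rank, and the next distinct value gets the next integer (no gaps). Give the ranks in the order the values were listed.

Sorted (ascending): 115, 124, 127, 127, 127, 148, 154
The 3 values of 127 share dense rank 3.
Remaining distinct values take the next consecutive integers.

4, 5, 1, 3, 3, 3, 2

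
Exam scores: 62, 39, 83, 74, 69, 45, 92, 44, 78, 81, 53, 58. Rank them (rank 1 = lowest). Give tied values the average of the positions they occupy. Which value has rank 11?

83

Sorted (ascending): 39, 44, 45, 53, 58, 62, 69, 74, 78, 81, 83, 92
No ties — each value takes its position as its rank.
Rank 11 → value 83.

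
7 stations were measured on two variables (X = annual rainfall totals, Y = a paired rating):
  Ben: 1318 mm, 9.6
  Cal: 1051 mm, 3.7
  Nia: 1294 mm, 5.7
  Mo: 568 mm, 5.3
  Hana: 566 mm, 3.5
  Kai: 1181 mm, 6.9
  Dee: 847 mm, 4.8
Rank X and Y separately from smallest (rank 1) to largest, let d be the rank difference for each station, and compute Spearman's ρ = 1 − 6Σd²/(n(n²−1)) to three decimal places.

Ranks of variable 1: 7, 4, 6, 2, 1, 5, 3
Ranks of variable 2: 7, 2, 5, 4, 1, 6, 3
d = r₁ − r₂: 0, 2, 1, -2, 0, -1, 0
d²: 0, 4, 1, 4, 0, 1, 0; Σd² = 10
ρ = 1 − 6·10/(7·48) = 1 − 60/336 = 0.821

0.821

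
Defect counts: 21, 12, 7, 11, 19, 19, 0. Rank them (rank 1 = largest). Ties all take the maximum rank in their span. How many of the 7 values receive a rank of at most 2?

1

Sorted (descending): 21, 19, 19, 12, 11, 7, 0
The 2 values of 19 occupy positions 2–3 → each gets rank 3.
Ranks ≤ 2: {1} → 1 value.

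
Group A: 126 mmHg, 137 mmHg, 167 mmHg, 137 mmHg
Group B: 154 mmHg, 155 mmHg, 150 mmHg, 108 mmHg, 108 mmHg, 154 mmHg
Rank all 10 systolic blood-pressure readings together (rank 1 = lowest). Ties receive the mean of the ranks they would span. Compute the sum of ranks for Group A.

22

Sorted (ascending): 108, 108, 126, 137, 137, 150, 154, 154, 155, 167
The 2 values of 108 occupy positions 1–2 → average rank (1+2)/2 = 1.5.
The 2 values of 137 occupy positions 4–5 → average rank (4+5)/2 = 4.5.
The 2 values of 154 occupy positions 7–8 → average rank (7+8)/2 = 7.5.
Group A values → pooled ranks: 126→3, 137→4.5, 167→10, 137→4.5
Rank sum = 3 + 4.5 + 10 + 4.5 = 22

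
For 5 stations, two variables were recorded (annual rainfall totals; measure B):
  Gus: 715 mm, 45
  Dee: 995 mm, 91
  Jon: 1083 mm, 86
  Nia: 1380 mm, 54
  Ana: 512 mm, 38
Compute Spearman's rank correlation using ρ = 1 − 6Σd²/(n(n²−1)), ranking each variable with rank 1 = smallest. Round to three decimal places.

Ranks of variable 1: 2, 3, 4, 5, 1
Ranks of variable 2: 2, 5, 4, 3, 1
d = r₁ − r₂: 0, -2, 0, 2, 0
d²: 0, 4, 0, 4, 0; Σd² = 8
ρ = 1 − 6·8/(5·24) = 1 − 48/120 = 0.600

0.600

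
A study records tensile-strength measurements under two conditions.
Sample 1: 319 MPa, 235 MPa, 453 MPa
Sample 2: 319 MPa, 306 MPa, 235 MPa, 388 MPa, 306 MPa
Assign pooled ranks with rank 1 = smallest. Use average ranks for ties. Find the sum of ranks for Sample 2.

21

Sorted (ascending): 235, 235, 306, 306, 319, 319, 388, 453
The 2 values of 235 occupy positions 1–2 → average rank (1+2)/2 = 1.5.
The 2 values of 306 occupy positions 3–4 → average rank (3+4)/2 = 3.5.
The 2 values of 319 occupy positions 5–6 → average rank (5+6)/2 = 5.5.
Sample 2 values → pooled ranks: 319→5.5, 306→3.5, 235→1.5, 388→7, 306→3.5
Rank sum = 5.5 + 3.5 + 1.5 + 7 + 3.5 = 21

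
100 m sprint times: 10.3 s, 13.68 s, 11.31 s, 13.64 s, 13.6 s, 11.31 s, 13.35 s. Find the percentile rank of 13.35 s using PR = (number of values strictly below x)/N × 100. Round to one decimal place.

42.9

N = 7.
Strictly below 13.35: 3. Equal to 13.35: 1.
PR = 3/7 × 100 = 42.9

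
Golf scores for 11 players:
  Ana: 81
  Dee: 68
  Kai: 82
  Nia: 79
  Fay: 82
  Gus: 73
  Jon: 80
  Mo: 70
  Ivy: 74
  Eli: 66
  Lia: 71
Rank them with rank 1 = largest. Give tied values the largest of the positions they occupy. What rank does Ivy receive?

6

Sorted (descending): 82, 82, 81, 80, 79, 74, 73, 71, 70, 68, 66
The 2 values of 82 occupy positions 1–2 → each gets rank 2.
Ivy has value 74 → rank 6.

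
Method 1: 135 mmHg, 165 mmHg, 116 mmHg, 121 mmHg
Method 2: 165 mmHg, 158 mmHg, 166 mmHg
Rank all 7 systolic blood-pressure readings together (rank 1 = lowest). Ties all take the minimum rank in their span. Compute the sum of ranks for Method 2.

Sorted (ascending): 116, 121, 135, 158, 165, 165, 166
The 2 values of 165 occupy positions 5–6 → each gets rank 5.
Method 2 values → pooled ranks: 165→5, 158→4, 166→7
Rank sum = 5 + 4 + 7 = 16

16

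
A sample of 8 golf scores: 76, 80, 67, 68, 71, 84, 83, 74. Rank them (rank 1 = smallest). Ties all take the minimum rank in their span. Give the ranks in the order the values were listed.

5, 6, 1, 2, 3, 8, 7, 4

Sorted (ascending): 67, 68, 71, 74, 76, 80, 83, 84
No ties — each value takes its position as its rank.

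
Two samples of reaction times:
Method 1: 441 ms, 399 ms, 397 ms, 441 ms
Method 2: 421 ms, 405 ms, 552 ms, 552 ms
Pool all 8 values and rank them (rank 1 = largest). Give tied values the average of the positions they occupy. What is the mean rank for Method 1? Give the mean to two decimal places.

Sorted (descending): 552, 552, 441, 441, 421, 405, 399, 397
The 2 values of 552 occupy positions 1–2 → average rank (1+2)/2 = 1.5.
The 2 values of 441 occupy positions 3–4 → average rank (3+4)/2 = 3.5.
Method 1 values → pooled ranks: 441→3.5, 399→7, 397→8, 441→3.5
Mean rank = (3.5 + 7 + 8 + 3.5) / 4 = 5.50

5.50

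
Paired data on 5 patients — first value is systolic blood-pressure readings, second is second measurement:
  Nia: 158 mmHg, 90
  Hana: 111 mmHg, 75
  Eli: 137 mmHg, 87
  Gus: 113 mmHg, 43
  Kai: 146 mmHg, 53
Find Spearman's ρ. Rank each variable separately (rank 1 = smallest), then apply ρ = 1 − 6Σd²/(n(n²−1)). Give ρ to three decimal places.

0.500

Ranks of variable 1: 5, 1, 3, 2, 4
Ranks of variable 2: 5, 3, 4, 1, 2
d = r₁ − r₂: 0, -2, -1, 1, 2
d²: 0, 4, 1, 1, 4; Σd² = 10
ρ = 1 − 6·10/(5·24) = 1 − 60/120 = 0.500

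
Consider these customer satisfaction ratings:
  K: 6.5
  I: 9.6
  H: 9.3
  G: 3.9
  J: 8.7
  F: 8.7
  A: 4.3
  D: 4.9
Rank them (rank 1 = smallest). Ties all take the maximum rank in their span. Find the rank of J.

6

Sorted (ascending): 3.9, 4.3, 4.9, 6.5, 8.7, 8.7, 9.3, 9.6
The 2 values of 8.7 occupy positions 5–6 → each gets rank 6.
J has value 8.7 → rank 6.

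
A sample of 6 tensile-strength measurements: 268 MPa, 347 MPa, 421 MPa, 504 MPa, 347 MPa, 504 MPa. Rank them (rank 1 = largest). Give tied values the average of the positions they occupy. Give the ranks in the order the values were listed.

Sorted (descending): 504, 504, 421, 347, 347, 268
The 2 values of 504 occupy positions 1–2 → average rank (1+2)/2 = 1.5.
The 2 values of 347 occupy positions 4–5 → average rank (4+5)/2 = 4.5.

6, 4.5, 3, 1.5, 4.5, 1.5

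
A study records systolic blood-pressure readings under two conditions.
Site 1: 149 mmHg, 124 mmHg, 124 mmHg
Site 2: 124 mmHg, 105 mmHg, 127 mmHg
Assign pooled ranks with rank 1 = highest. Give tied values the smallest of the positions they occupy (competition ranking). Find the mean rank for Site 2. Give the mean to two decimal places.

3.67

Sorted (descending): 149, 127, 124, 124, 124, 105
The 3 values of 124 occupy positions 3–5 → each gets rank 3.
Site 2 values → pooled ranks: 124→3, 105→6, 127→2
Mean rank = (3 + 6 + 2) / 3 = 3.67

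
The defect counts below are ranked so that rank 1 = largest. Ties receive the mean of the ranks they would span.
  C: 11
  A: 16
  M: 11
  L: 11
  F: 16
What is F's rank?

1.5

Sorted (descending): 16, 16, 11, 11, 11
The 2 values of 16 occupy positions 1–2 → average rank (1+2)/2 = 1.5.
The 3 values of 11 occupy positions 3–5 → average rank 4.
F has value 16 → rank 1.5.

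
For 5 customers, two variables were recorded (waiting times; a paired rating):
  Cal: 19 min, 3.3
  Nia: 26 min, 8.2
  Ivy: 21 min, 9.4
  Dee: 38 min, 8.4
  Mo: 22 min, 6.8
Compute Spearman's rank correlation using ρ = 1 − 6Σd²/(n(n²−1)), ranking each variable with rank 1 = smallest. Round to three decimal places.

Ranks of variable 1: 1, 4, 2, 5, 3
Ranks of variable 2: 1, 3, 5, 4, 2
d = r₁ − r₂: 0, 1, -3, 1, 1
d²: 0, 1, 9, 1, 1; Σd² = 12
ρ = 1 − 6·12/(5·24) = 1 − 72/120 = 0.400

0.400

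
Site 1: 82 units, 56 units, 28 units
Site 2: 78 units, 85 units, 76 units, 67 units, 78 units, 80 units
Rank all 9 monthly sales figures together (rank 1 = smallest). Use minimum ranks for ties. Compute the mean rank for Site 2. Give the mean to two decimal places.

Sorted (ascending): 28, 56, 67, 76, 78, 78, 80, 82, 85
The 2 values of 78 occupy positions 5–6 → each gets rank 5.
Site 2 values → pooled ranks: 78→5, 85→9, 76→4, 67→3, 78→5, 80→7
Mean rank = (5 + 9 + 4 + 3 + 5 + 7) / 6 = 5.50

5.50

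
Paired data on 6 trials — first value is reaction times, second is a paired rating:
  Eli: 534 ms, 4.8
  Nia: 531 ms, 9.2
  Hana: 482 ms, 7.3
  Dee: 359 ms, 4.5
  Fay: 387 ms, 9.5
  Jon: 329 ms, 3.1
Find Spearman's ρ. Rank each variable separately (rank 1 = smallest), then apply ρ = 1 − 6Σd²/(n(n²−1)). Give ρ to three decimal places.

0.486

Ranks of variable 1: 6, 5, 4, 2, 3, 1
Ranks of variable 2: 3, 5, 4, 2, 6, 1
d = r₁ − r₂: 3, 0, 0, 0, -3, 0
d²: 9, 0, 0, 0, 9, 0; Σd² = 18
ρ = 1 − 6·18/(6·35) = 1 − 108/210 = 0.486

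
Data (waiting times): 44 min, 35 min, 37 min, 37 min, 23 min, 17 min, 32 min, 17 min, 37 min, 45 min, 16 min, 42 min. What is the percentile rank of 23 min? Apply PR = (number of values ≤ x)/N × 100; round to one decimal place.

N = 12.
Strictly below 23: 3. Equal to 23: 1.
PR = 4/12 × 100 = 33.3

33.3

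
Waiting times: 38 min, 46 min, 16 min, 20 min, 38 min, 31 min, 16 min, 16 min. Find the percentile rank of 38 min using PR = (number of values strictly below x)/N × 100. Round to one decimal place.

N = 8.
Strictly below 38: 5. Equal to 38: 2.
PR = 5/8 × 100 = 62.5

62.5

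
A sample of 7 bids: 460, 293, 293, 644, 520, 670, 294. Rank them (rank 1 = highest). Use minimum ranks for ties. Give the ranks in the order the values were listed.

Sorted (descending): 670, 644, 520, 460, 294, 293, 293
The 2 values of 293 occupy positions 6–7 → each gets rank 6.

4, 6, 6, 2, 3, 1, 5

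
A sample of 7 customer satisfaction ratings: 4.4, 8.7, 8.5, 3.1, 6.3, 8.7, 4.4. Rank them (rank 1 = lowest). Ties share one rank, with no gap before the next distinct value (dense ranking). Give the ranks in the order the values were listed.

2, 5, 4, 1, 3, 5, 2

Sorted (ascending): 3.1, 4.4, 4.4, 6.3, 8.5, 8.7, 8.7
The 2 values of 4.4 share dense rank 2.
The 2 values of 8.7 share dense rank 5.
Remaining distinct values take the next consecutive integers.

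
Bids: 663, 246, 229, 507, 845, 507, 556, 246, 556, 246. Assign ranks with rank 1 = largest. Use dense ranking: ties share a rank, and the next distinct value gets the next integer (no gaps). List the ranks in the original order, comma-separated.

Sorted (descending): 845, 663, 556, 556, 507, 507, 246, 246, 246, 229
The 2 values of 556 share dense rank 3.
The 2 values of 507 share dense rank 4.
The 3 values of 246 share dense rank 5.
Remaining distinct values take the next consecutive integers.

2, 5, 6, 4, 1, 4, 3, 5, 3, 5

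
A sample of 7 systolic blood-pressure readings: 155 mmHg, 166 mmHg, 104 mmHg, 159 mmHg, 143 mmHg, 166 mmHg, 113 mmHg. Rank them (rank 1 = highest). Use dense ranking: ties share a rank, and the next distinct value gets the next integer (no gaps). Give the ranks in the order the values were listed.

3, 1, 6, 2, 4, 1, 5

Sorted (descending): 166, 166, 159, 155, 143, 113, 104
The 2 values of 166 share dense rank 1.
Remaining distinct values take the next consecutive integers.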